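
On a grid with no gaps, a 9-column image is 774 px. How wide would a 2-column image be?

172 px

774 / 9 = 86 px per column.
With no gaps, 2 columns span 2·86 = 172 px.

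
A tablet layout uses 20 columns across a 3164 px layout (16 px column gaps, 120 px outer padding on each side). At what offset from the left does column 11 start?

1590 px

Take off 240 px of margins, leaving 2924 px.
2924 − 19·16 = 2620; ÷20 gives c = 131 px.
Before column 11: the margin + 10 columns + 10 column gaps.
Offset = 120 + 10·(131 + 16) = 120 + 1470 = 1590 px.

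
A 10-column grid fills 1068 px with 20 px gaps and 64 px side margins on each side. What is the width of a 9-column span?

Take off 128 px of margins, leaving 940 px.
Subtracting 9 gaps of 20 leaves 760 for 10 columns, so c = 76 px.
9-column span = 9·76 + 8·20 = 844 px.

844 px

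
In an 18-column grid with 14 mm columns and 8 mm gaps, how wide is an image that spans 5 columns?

5-column span = 5·14 + 4·8 = 102 mm.

102 mm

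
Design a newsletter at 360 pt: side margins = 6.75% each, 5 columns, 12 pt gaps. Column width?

Margins: 6.75% × 360 = 24.3 pt each, so content = 360 − 48.6 = 311.4 pt.
Subtracting 4 gaps of 12 leaves 263.4 for 5 columns, so c = 52.68 pt.

52.68 pt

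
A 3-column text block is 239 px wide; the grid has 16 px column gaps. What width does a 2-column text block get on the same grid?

Subtracting 2 column gaps of 16 leaves 207 for 3 columns, so c = 69 px.
2 columns plus 1 column gap: 138 + 16 = 154 px.

154 px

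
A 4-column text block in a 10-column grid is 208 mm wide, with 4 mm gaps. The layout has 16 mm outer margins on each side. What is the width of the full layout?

4 columns + 3 gaps: 4c + 3·4 = 208.
4c = 208 − 12 = 196, so c = 49 mm.
Total width: 2·16 + 10·49 + 9·4 = 558 mm.

558 mm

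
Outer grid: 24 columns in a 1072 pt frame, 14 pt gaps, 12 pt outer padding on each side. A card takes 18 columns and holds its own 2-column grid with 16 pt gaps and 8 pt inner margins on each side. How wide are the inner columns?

375.25 pt

Take off 24 pt of margins, leaving 1048 pt.
24c + 23·14 = 1048 → 24c = 726 → c = 30.25 pt.
18-column span = 18·30.25 + 17·14 = 782.5 pt.
Inner content = 782.5 − 2·8 = 766.5 pt.
2d + 1·16 = 766.5 → 2d = 750.5 → d = 375.25 pt.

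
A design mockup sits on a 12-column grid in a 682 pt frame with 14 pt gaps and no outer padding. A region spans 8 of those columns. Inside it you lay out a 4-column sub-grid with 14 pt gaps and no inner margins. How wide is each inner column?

682 − 11·14 = 528; ÷12 gives c = 44 pt.
8-column span = 8·44 + 7·14 = 450 pt.
Subtracting 3 gaps of 14 leaves 408 for 4 columns, so d = 102 pt.

102 pt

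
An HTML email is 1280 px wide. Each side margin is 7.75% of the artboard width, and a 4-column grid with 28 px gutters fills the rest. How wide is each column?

249.4 px

Margins: 7.75% × 1280 = 99.2 px each, so content = 1280 − 198.4 = 1081.6 px.
Subtracting 3 gutters of 28 leaves 997.6 for 4 columns, so c = 249.4 px.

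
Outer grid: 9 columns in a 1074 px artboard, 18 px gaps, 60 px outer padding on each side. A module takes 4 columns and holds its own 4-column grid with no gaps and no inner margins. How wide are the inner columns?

103.5 px

Outer content = 1074 − 2·60 = 954 px.
954 − 8·18 = 810; ÷9 gives c = 90 px.
Span of 4: 4·90 + 3·18 = 360 + 54 = 414 px.
With no gaps, each column is 414/4 = 103.5 px.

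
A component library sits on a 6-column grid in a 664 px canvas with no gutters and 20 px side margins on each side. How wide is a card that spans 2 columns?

Inside the margins: 664 − 40 = 624 px.
624 / 6 = 104 px per column.
With no gutters, 2 columns span 2·104 = 208 px.

208 px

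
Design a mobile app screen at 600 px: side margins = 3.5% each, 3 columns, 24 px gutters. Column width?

170 px

600 × (1 − 2·3.5%) = 600 × 93% = 558 px for the columns.
3 columns + 2 gutters: 3c + 2·24 = 558.
3c = 558 − 48 = 510, so c = 170 px.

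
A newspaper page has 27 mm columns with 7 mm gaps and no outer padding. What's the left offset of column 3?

68 mm

Before column 3: 2 columns + 2 gaps.
Offset = 2·(27 + 7) = 2·34 = 68 mm.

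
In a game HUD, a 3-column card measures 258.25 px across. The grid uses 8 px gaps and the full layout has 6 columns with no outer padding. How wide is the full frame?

524.5 px

3 columns + 2 gaps: 3c + 2·8 = 258.25.
3c = 258.25 − 16 = 242.25, so c = 80.75 px.
Summing: 484.5 + 40 = 524.5 px.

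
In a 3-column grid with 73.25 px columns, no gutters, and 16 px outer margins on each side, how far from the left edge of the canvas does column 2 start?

89.25 px

Column 2 starts at margin + 1·(column + gutter) = 16 + 1·73.25 = 89.25 px.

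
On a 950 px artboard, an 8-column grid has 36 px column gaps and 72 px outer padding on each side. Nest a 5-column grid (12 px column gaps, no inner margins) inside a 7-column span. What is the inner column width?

130.55 px

Inside the margins: 950 − 144 = 806 px.
8c + 7·36 = 806 → 8c = 554 → c = 69.25 px.
Span of 7: 7·69.25 + 6·36 = 484.75 + 216 = 700.75 px.
5 columns + 4 column gaps: 5d + 4·12 = 700.75.
5d = 700.75 − 48 = 652.75, so d = 130.55 px.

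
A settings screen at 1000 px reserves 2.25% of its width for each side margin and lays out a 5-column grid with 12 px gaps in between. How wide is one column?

Each margin = 2.25% of 1000 = 22.5 px; content = 1000 − 2·22.5 = 955 px.
5 columns + 4 gaps: 5c + 4·12 = 955.
5c = 955 − 48 = 907, so c = 181.4 px.

181.4 px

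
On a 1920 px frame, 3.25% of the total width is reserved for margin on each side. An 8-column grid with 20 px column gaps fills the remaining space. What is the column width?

206.9 px

Margins: 3.25% × 1920 = 62.4 px each, so content = 1920 − 124.8 = 1795.2 px.
8 columns + 7 column gaps: 8c + 7·20 = 1795.2.
8c = 1795.2 − 140 = 1655.2, so c = 206.9 px.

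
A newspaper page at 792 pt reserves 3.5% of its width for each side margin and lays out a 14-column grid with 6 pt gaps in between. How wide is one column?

47.04 pt

Margins: 3.5% × 792 = 27.72 pt each, so content = 792 − 55.44 = 736.56 pt.
14c + 13·6 = 736.56 → 14c = 658.56 → c = 47.04 pt.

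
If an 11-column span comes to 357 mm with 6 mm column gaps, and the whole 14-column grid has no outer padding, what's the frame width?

456 mm

357 − 10·6 = 297; ÷11 gives c = 27 mm.
Frame = 14·27 + 13·6 = 378 + 78 = 456 mm.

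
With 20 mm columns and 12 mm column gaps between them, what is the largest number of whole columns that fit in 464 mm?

14 columns

14 columns: 14·20 + 13·12 = 436 mm ≤ 464.
15 columns: 468 mm > 464. So 14.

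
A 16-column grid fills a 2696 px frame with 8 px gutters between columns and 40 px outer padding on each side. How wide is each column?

Take off 80 px of margins, leaving 2616 px.
16c + 15·8 = 2616 → 16c = 2496 → c = 156 px.

156 px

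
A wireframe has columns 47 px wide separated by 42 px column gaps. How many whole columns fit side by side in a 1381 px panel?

15 columns

15 columns: 15·47 + 14·42 = 1293 px ≤ 1381.
16 columns: 1382 px > 1381. So 15.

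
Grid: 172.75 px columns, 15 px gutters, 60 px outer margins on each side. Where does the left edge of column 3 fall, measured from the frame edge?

435.5 px

Column 3 starts at margin + 2·(column + gutter) = 60 + 2·187.75 = 435.5 px.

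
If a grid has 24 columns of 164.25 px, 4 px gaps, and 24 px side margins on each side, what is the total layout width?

4082 px

Total width: 2·24 + 24·164.25 + 23·4 = 4082 px.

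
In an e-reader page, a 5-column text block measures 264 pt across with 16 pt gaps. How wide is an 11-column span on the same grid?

5 columns + 4 gaps: 5c + 4·16 = 264.
5c = 264 − 64 = 200, so c = 40 pt.
Span of 11: 11·40 + 10·16 = 440 + 160 = 600 pt.

600 pt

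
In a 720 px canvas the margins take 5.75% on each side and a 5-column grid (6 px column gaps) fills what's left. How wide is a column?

720 × (1 − 2·5.75%) = 720 × 88.5% = 637.2 px for the columns.
5 columns + 4 column gaps: 5c + 4·6 = 637.2.
5c = 637.2 − 24 = 613.2, so c = 122.64 px.

122.64 px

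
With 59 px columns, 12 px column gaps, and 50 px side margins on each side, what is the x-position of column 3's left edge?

192 px

Column 3 starts at margin + 2·(column + gutter) = 50 + 2·71 = 192 px.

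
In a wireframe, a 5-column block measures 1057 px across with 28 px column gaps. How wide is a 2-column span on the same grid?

1057 − 4·28 = 945; ÷5 gives c = 189 px.
2 columns plus 1 column gap: 378 + 28 = 406 px.

406 px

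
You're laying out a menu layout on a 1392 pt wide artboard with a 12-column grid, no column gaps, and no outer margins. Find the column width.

12c = 1392 → c = 116 pt.

116 pt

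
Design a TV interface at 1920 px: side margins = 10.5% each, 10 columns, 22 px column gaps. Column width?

131.88 px

Margins: 10.5% × 1920 = 201.6 px each, so content = 1920 − 403.2 = 1516.8 px.
1516.8 − 9·22 = 1318.8; ÷10 gives c = 131.88 px.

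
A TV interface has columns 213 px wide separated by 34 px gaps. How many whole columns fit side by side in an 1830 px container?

k columns need k·213 + (k−1)·34 = k·247 − 34.
k·247 − 34 ≤ 1830 → k ≤ 1864 / 247 ≈ 7.55, so k = 7.

7 columns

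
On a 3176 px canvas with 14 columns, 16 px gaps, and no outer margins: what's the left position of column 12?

2508 px

14c + 13·16 = 3176 → 14c = 2968 → c = 212 px.
Each column+gutter stride is 228 px; with no margin, 11 of them is 2508 px.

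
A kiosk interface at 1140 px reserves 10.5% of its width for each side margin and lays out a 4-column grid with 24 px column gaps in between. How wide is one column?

Each margin = 10.5% of 1140 = 119.7 px; content = 1140 − 2·119.7 = 900.6 px.
4 columns + 3 column gaps: 4c + 3·24 = 900.6.
4c = 900.6 − 72 = 828.6, so c = 207.15 px.

207.15 px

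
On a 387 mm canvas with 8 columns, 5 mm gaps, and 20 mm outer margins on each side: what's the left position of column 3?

Content = 387 − 2·20 = 347 mm.
347 − 7·5 = 312; ÷8 gives c = 39 mm.
Column 3 starts at margin + 2·(column + gutter) = 20 + 2·44 = 108 mm.

108 mm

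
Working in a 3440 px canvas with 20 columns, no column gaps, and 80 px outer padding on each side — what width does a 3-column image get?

492 px

Inside the margins: 3440 − 160 = 3280 px.
20c = 3280 → c = 164 px.
With no column gaps, 3 columns span 3·164 = 492 px.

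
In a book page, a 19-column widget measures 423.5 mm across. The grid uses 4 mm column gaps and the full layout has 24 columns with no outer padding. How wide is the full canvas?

536 mm

19c + 18·4 = 423.5 → 19c = 351.5 → c = 18.5 mm.
Canvas = 24·18.5 + 23·4 = 444 + 92 = 536 mm.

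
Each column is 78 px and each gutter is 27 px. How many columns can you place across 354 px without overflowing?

k columns need k·78 + (k−1)·27 = k·105 − 27.
k·105 − 27 ≤ 354 → k ≤ 381 / 105 ≈ 3.63, so k = 3.

3 columns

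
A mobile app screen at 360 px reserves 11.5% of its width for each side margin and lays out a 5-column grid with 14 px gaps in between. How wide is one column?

44.24 px

Margins: 11.5% × 360 = 41.4 px each, so content = 360 − 82.8 = 277.2 px.
5c + 4·14 = 277.2 → 5c = 221.2 → c = 44.24 px.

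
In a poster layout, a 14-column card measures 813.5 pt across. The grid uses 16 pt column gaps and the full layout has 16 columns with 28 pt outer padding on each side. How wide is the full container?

14 columns + 13 column gaps: 14c + 13·16 = 813.5.
14c = 813.5 − 208 = 605.5, so c = 43.25 pt.
Container = 2·28 + 16·43.25 + 15·16 = 56 + 692 + 240 = 988 pt.

988 pt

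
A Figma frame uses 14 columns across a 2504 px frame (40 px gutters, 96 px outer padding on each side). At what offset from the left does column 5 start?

Take off 192 px of margins, leaving 2312 px.
2312 − 13·40 = 1792; ÷14 gives c = 128 px.
Column 5 starts at margin + 4·(column + gutter) = 96 + 4·168 = 768 px.

768 px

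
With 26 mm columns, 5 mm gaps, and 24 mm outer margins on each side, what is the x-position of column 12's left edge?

365 mm

Before column 12: the margin + 11 columns + 11 gaps.
Offset = 24 + 11·(26 + 5) = 24 + 341 = 365 mm.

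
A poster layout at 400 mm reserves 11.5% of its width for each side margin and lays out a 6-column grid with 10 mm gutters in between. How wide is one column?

Each margin = 11.5% of 400 = 46 mm; content = 400 − 2·46 = 308 mm.
6c + 5·10 = 308 → 6c = 258 → c = 43 mm.

43 mm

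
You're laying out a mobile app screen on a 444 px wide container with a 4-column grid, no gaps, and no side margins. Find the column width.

111 px

444 / 4 = 111 px per column.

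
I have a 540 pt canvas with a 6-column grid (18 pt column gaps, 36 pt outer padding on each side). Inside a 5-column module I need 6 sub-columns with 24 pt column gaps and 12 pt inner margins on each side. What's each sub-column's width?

40.5 pt

Inside the margins: 540 − 72 = 468 pt.
6 columns + 5 column gaps: 6c + 5·18 = 468.
6c = 468 − 90 = 378, so c = 63 pt.
5 columns plus 4 column gaps: 315 + 72 = 387 pt.
Inner content = 387 − 2·12 = 363 pt.
363 − 5·24 = 243; ÷6 gives d = 40.5 pt.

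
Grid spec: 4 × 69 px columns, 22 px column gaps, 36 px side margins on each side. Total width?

414 px

Adding margins, columns and gutters: 72 + 276 + 66 = 414 px.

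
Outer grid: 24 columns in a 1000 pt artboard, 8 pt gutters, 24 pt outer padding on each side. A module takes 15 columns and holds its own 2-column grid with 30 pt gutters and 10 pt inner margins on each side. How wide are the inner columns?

271 pt

Take off 48 pt of margins, leaving 952 pt.
Subtracting 23 gutters of 8 leaves 768 for 24 columns, so c = 32 pt.
15 columns plus 14 gutters: 480 + 112 = 592 pt.
Inner content = 592 − 2·10 = 572 pt.
2 columns + 1 gutter: 2d + 1·30 = 572.
2d = 572 − 30 = 542, so d = 271 pt.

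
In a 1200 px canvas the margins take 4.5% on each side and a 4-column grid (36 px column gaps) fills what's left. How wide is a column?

Margins: 4.5% × 1200 = 54 px each, so content = 1200 − 108 = 1092 px.
4c + 3·36 = 1092 → 4c = 984 → c = 246 px.

246 px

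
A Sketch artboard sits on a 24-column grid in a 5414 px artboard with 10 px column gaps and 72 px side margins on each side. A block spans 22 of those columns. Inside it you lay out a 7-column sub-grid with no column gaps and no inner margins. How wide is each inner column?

690 px

Outer content = 5414 − 2·72 = 5270 px.
24 columns + 23 column gaps: 24c + 23·10 = 5270.
24c = 5270 − 230 = 5040, so c = 210 px.
22 columns plus 21 column gaps: 4620 + 210 = 4830 px.
7d = 4830 → d = 690 px.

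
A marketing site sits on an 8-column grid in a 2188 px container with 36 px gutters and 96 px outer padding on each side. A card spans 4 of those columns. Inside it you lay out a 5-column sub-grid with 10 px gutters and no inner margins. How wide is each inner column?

Outer content = 2188 − 2·96 = 1996 px.
Subtracting 7 gutters of 36 leaves 1744 for 8 columns, so c = 218 px.
4-column span = 4·218 + 3·36 = 980 px.
Subtracting 4 gutters of 10 leaves 940 for 5 columns, so d = 188 px.

188 px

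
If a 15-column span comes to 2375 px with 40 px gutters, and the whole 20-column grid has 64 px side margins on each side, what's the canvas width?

2375 − 14·40 = 1815; ÷15 gives c = 121 px.
Total width: 2·64 + 20·121 + 19·40 = 3308 px.

3308 px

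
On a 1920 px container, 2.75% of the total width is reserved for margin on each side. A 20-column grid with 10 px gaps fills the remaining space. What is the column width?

81.22 px

Margins: 2.75% × 1920 = 52.8 px each, so content = 1920 − 105.6 = 1814.4 px.
20 columns + 19 gaps: 20c + 19·10 = 1814.4.
20c = 1814.4 − 190 = 1624.4, so c = 81.22 px.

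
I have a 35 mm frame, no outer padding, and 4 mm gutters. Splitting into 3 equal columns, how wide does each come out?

3 columns + 2 gutters: 3c + 2·4 = 35.
3c = 35 − 8 = 27, so c = 9 mm.

9 mm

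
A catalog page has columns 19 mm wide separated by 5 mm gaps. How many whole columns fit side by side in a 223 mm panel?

9 columns

9 columns: 9·19 + 8·5 = 211 mm ≤ 223.
10 columns: 235 mm > 223. So 9.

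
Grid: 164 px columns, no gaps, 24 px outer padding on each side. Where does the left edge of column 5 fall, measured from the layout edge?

Before column 5: the margin + 4 columns + 4 gaps.
Offset = 24 + 4·(164 + 0) = 24 + 656 = 680 px.

680 px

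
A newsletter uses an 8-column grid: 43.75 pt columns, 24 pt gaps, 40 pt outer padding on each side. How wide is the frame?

598 pt

Total width: 2·40 + 8·43.75 + 7·24 = 598 pt.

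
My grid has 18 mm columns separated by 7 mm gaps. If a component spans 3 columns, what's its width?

68 mm

3 columns plus 2 gaps: 54 + 14 = 68 mm.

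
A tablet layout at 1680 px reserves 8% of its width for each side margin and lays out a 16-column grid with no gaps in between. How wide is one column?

88.2 px

1680 × (1 − 2·8%) = 1680 × 84% = 1411.2 px for the columns.
With no gaps, each column is 1411.2/16 = 88.2 px.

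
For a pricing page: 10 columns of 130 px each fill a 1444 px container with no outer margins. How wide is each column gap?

10·130 + 9g = 1444 → 9g = 144 → g = 16 px.

16 px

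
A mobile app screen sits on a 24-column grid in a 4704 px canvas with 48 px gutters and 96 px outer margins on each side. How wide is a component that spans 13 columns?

2422 px

Inside the margins: 4704 − 192 = 4512 px.
4512 − 23·48 = 3408; ÷24 gives c = 142 px.
13-column span = 13·142 + 12·48 = 2422 px.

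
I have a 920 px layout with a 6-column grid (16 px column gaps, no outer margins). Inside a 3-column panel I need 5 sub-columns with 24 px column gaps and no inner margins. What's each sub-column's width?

71.2 px

6c + 5·16 = 920 → 6c = 840 → c = 140 px.
3-column span = 3·140 + 2·16 = 452 px.
Subtracting 4 column gaps of 24 leaves 356 for 5 columns, so d = 71.2 px.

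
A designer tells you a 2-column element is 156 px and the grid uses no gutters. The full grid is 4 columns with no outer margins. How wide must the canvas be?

With no gutters, each column is 156/2 = 78 px.
Canvas = 4·78 = 312 = 312 px.

312 px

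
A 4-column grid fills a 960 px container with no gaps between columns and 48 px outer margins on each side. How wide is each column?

216 px

Take off 96 px of margins, leaving 864 px.
With no gaps, each column is 864/4 = 216 px.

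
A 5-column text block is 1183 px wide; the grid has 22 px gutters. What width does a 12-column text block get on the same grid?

2870 px

5 columns + 4 gutters: 5c + 4·22 = 1183.
5c = 1183 − 88 = 1095, so c = 219 px.
12 columns plus 11 gutters: 2628 + 242 = 2870 px.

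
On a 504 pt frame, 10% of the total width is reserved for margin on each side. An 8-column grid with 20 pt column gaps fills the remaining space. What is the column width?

Margins: 10% × 504 = 50.4 pt each, so content = 504 − 100.8 = 403.2 pt.
8c + 7·20 = 403.2 → 8c = 263.2 → c = 32.9 pt.

32.9 pt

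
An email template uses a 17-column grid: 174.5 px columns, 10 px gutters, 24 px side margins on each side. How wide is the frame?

3174.5 px

Adding margins, columns and gutters: 48 + 2966.5 + 160 = 3174.5 px.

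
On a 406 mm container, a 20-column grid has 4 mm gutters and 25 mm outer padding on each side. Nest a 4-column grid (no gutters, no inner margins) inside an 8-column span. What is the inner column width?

35 mm

Inside the margins: 406 − 50 = 356 mm.
356 − 19·4 = 280; ÷20 gives c = 14 mm.
Span of 8: 8·14 + 7·4 = 112 + 28 = 140 mm.
4d = 140 → d = 35 mm.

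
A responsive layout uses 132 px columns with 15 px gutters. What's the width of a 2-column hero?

2 columns plus 1 gutter: 264 + 15 = 279 px.

279 px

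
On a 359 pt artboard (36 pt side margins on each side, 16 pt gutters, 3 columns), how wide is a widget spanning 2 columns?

186 pt

Inside the margins: 359 − 72 = 287 pt.
Subtracting 2 gutters of 16 leaves 255 for 3 columns, so c = 85 pt.
2-column span = 2·85 + 1·16 = 186 pt.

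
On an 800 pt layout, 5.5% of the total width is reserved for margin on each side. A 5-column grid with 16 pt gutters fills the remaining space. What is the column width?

129.6 pt

Each margin = 5.5% of 800 = 44 pt; content = 800 − 2·44 = 712 pt.
5 columns + 4 gutters: 5c + 4·16 = 712.
5c = 712 − 64 = 648, so c = 129.6 pt.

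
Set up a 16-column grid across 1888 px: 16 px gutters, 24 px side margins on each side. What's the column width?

100 px

Inside the margins: 1888 − 48 = 1840 px.
16 columns + 15 gutters: 16c + 15·16 = 1840.
16c = 1840 − 240 = 1600, so c = 100 px.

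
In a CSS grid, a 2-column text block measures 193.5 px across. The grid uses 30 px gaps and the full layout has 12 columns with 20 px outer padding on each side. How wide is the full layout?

1351 px

193.5 − 1·30 = 163.5; ÷2 gives c = 81.75 px.
Layout = 2·20 + 12·81.75 + 11·30 = 40 + 981 + 330 = 1351 px.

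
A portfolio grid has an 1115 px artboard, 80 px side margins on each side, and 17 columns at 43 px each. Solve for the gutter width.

14 px

Inside the margins: 1115 − 160 = 955 px.
17·43 + 16g = 955 → 16g = 224 → g = 14 px.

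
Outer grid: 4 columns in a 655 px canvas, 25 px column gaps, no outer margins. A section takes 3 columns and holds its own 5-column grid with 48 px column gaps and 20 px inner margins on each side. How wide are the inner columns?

50.6 px

655 − 3·25 = 580; ÷4 gives c = 145 px.
3-column span = 3·145 + 2·25 = 485 px.
Inner content = 485 − 2·20 = 445 px.
5 columns + 4 column gaps: 5d + 4·48 = 445.
5d = 445 − 192 = 253, so d = 50.6 px.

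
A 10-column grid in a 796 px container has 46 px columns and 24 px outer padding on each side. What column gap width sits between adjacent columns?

Subtract both margins: 796 − 2·24 = 748 px.
10·46 + 9g = 748 → 9g = 288 → g = 32 px.

32 px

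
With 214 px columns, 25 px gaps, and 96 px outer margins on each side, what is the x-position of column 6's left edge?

1291 px

Column 6 starts at margin + 5·(column + gutter) = 96 + 5·239 = 1291 px.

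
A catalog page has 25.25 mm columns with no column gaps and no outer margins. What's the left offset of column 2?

25.25 mm

Each column+gutter stride is 25.25 mm; with no margin, 1 of them is 25.25 mm.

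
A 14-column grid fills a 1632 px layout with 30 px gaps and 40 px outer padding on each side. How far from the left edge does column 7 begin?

Take off 80 px of margins, leaving 1552 px.
Subtracting 13 gaps of 30 leaves 1162 for 14 columns, so c = 83 px.
Column 7 starts at margin + 6·(column + gutter) = 40 + 6·113 = 718 px.

718 px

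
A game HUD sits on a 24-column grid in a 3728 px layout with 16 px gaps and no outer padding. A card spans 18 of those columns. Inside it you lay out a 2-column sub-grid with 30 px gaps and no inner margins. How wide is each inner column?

1381 px

Subtracting 23 gaps of 16 leaves 3360 for 24 columns, so c = 140 px.
Span of 18: 18·140 + 17·16 = 2520 + 272 = 2792 px.
2 columns + 1 gap: 2d + 1·30 = 2792.
2d = 2792 − 30 = 2762, so d = 1381 px.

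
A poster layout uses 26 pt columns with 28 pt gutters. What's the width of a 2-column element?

80 pt

Span of 2: 2·26 + 1·28 = 52 + 28 = 80 pt.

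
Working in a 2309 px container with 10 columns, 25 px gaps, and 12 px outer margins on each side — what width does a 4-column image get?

899 px

Subtract both margins: 2309 − 2·12 = 2285 px.
Subtracting 9 gaps of 25 leaves 2060 for 10 columns, so c = 206 px.
Span of 4: 4·206 + 3·25 = 824 + 75 = 899 px.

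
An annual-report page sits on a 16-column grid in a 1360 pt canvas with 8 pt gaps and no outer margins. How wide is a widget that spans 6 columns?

16c + 15·8 = 1360 → 16c = 1240 → c = 77.5 pt.
6 columns plus 5 gaps: 465 + 40 = 505 pt.

505 pt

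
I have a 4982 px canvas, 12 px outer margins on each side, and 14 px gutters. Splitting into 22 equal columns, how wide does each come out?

212 px

Content width = 4982 − 2·12 = 4958 px.
22c + 21·14 = 4958 → 22c = 4664 → c = 212 px.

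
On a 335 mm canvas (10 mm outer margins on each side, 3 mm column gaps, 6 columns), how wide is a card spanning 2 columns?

Subtract both margins: 335 − 2·10 = 315 mm.
315 − 5·3 = 300; ÷6 gives c = 50 mm.
2-column span = 2·50 + 1·3 = 103 mm.

103 mm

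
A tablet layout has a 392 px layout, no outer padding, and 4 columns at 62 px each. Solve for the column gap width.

4·62 + 3g = 392 → 3g = 144 → g = 48 px.

48 px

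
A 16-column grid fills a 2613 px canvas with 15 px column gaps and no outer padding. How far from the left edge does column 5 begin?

16 columns + 15 column gaps: 16c + 15·15 = 2613.
16c = 2613 − 225 = 2388, so c = 149.25 px.
Before column 5: 4 columns + 4 column gaps.
Offset = 4·(149.25 + 15) = 4·164.25 = 657 px.

657 px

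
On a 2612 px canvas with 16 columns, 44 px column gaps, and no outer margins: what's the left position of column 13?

16c + 15·44 = 2612 → 16c = 1952 → c = 122 px.
No margin, so column 13 starts at 12·(column + gutter) = 12·166 = 1992 px.

1992 px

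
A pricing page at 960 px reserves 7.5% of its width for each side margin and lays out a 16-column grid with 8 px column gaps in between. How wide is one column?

Each margin = 7.5% of 960 = 72 px; content = 960 − 2·72 = 816 px.
816 − 15·8 = 696; ÷16 gives c = 43.5 px.

43.5 px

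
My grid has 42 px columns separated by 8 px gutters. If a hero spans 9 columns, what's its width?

9 columns plus 8 gutters: 378 + 64 = 442 px.

442 px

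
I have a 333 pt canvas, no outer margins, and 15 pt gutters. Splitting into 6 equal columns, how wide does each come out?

333 − 5·15 = 258; ÷6 gives c = 43 pt.

43 pt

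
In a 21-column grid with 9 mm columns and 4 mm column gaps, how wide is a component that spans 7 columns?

87 mm

7 columns plus 6 column gaps: 63 + 24 = 87 mm.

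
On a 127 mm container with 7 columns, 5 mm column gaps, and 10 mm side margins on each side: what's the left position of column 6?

Take off 20 mm of margins, leaving 107 mm.
107 − 6·5 = 77; ÷7 gives c = 11 mm.
Before column 6: the margin + 5 columns + 5 column gaps.
Offset = 10 + 5·(11 + 5) = 10 + 80 = 90 mm.

90 mm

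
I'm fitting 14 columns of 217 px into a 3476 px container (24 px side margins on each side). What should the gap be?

30 px

Subtract both margins: 3476 − 2·24 = 3428 px.
Columns use 3038 px, leaving 390 px across 13 gaps = 30 px each.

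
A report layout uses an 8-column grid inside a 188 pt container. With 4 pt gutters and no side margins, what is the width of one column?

20 pt

8c + 7·4 = 188 → 8c = 160 → c = 20 pt.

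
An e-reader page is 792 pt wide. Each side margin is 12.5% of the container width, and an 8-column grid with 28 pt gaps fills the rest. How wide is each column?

Each margin = 12.5% of 792 = 99 pt; content = 792 − 2·99 = 594 pt.
8 columns + 7 gaps: 8c + 7·28 = 594.
8c = 594 − 196 = 398, so c = 49.75 pt.

49.75 pt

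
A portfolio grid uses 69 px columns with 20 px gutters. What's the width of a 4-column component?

336 px

4 columns plus 3 gutters: 276 + 60 = 336 px.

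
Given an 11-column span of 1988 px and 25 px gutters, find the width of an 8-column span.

11c + 10·25 = 1988 → 11c = 1738 → c = 158 px.
8-column span = 8·158 + 7·25 = 1439 px.

1439 px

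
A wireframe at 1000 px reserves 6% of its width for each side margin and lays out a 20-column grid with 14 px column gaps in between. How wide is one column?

30.7 px

Each margin = 6% of 1000 = 60 px; content = 1000 − 2·60 = 880 px.
20 columns + 19 column gaps: 20c + 19·14 = 880.
20c = 880 − 266 = 614, so c = 30.7 px.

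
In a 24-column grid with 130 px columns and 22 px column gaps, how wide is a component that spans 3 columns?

3-column span = 3·130 + 2·22 = 434 px.

434 px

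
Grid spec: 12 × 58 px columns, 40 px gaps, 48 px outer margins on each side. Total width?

1232 px

Total width: 2·48 + 12·58 + 11·40 = 1232 px.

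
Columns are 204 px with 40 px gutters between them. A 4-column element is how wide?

936 px

4-column span = 4·204 + 3·40 = 936 px.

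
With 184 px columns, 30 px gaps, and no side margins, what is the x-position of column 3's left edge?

428 px

No margin, so column 3 starts at 2·(column + gutter) = 2·214 = 428 px.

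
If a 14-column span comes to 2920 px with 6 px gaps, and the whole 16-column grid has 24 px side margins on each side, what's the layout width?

3386 px

2920 − 13·6 = 2842; ÷14 gives c = 203 px.
Total width: 2·24 + 16·203 + 15·6 = 3386 px.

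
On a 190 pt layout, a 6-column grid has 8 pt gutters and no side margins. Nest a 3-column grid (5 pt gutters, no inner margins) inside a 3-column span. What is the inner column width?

6c + 5·8 = 190 → 6c = 150 → c = 25 pt.
Span of 3: 3·25 + 2·8 = 75 + 16 = 91 pt.
Subtracting 2 gutters of 5 leaves 81 for 3 columns, so d = 27 pt.

27 pt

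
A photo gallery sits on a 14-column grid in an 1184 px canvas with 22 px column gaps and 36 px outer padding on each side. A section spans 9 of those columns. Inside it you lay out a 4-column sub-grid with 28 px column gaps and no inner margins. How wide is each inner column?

155.75 px

Inside the margins: 1184 − 72 = 1112 px.
14c + 13·22 = 1112 → 14c = 826 → c = 59 px.
9-column span = 9·59 + 8·22 = 707 px.
707 − 3·28 = 623; ÷4 gives d = 155.75 px.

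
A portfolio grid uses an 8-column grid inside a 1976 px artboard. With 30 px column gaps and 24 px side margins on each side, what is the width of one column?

214.75 px

Content width = 1976 − 2·24 = 1928 px.
8c + 7·30 = 1928 → 8c = 1718 → c = 214.75 px.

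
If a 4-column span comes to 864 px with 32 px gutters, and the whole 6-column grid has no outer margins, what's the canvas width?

1312 px

4 columns + 3 gutters: 4c + 3·32 = 864.
4c = 864 − 96 = 768, so c = 192 px.
Canvas = 6·192 + 5·32 = 1152 + 160 = 1312 px.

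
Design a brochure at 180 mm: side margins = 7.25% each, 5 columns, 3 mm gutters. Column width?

28.38 mm

Each margin = 7.25% of 180 = 13.05 mm; content = 180 − 2·13.05 = 153.9 mm.
153.9 − 4·3 = 141.9; ÷5 gives c = 28.38 mm.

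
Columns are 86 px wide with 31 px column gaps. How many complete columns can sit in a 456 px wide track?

4 columns

4 columns: 4·86 + 3·31 = 437 px ≤ 456.
5 columns: 554 px > 456. So 4.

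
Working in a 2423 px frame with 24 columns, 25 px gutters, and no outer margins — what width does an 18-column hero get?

1811 px

24 columns + 23 gutters: 24c + 23·25 = 2423.
24c = 2423 − 575 = 1848, so c = 77 px.
Span of 18: 18·77 + 17·25 = 1386 + 425 = 1811 px.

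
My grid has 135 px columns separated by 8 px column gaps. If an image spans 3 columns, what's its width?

421 px

3-column span = 3·135 + 2·8 = 421 px.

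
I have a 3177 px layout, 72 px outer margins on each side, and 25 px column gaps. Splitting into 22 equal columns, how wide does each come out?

114 px

Inside the margins: 3177 − 144 = 3033 px.
Subtracting 21 column gaps of 25 leaves 2508 for 22 columns, so c = 114 px.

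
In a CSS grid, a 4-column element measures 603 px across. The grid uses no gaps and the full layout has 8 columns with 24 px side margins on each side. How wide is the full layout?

1254 px

603 / 4 = 150.75 px per column.
Layout = 2·24 + 8·150.75 = 48 + 1206 = 1254 px.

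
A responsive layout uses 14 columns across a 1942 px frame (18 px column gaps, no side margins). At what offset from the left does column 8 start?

980 px

Subtracting 13 column gaps of 18 leaves 1708 for 14 columns, so c = 122 px.
Each column+gutter stride is 140 px; with no margin, 7 of them is 980 px.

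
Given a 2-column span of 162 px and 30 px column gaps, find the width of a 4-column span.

2c + 1·30 = 162 → 2c = 132 → c = 66 px.
4 columns plus 3 column gaps: 264 + 90 = 354 px.

354 px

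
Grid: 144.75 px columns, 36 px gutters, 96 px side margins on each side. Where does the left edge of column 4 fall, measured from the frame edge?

Column 4 starts at margin + 3·(column + gutter) = 96 + 3·180.75 = 638.25 px.

638.25 px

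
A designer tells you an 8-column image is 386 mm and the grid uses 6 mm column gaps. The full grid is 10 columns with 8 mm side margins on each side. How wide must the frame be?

500 mm

8c + 7·6 = 386 → 8c = 344 → c = 43 mm.
Adding margins, columns and gutters: 16 + 430 + 54 = 500 mm.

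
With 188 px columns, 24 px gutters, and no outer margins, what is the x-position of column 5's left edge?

No margin, so column 5 starts at 4·(column + gutter) = 4·212 = 848 px.

848 px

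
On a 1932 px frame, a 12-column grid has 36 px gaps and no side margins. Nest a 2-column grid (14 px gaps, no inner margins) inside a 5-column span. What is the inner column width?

Subtracting 11 gaps of 36 leaves 1536 for 12 columns, so c = 128 px.
Span of 5: 5·128 + 4·36 = 640 + 144 = 784 px.
2 columns + 1 gap: 2d + 1·14 = 784.
2d = 784 − 14 = 770, so d = 385 px.

385 px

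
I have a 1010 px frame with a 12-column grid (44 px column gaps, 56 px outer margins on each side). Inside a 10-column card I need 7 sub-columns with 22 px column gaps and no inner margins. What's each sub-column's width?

Take off 112 px of margins, leaving 898 px.
12 columns + 11 column gaps: 12c + 11·44 = 898.
12c = 898 − 484 = 414, so c = 34.5 px.
10 columns plus 9 column gaps: 345 + 396 = 741 px.
7 columns + 6 column gaps: 7d + 6·22 = 741.
7d = 741 − 132 = 609, so d = 87 px.

87 px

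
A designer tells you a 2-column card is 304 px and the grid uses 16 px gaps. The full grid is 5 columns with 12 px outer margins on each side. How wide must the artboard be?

2 columns + 1 gap: 2c + 1·16 = 304.
2c = 304 − 16 = 288, so c = 144 px.
Adding margins, columns and gutters: 24 + 720 + 64 = 808 px.

808 px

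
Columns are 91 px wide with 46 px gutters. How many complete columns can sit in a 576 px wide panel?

k columns need k·91 + (k−1)·46 = k·137 − 46.
k·137 − 46 ≤ 576 → k ≤ 622 / 137 ≈ 4.54, so k = 4.

4 columns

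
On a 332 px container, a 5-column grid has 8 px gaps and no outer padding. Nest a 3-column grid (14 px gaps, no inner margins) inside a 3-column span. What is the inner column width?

332 − 4·8 = 300; ÷5 gives c = 60 px.
3-column span = 3·60 + 2·8 = 196 px.
196 − 2·14 = 168; ÷3 gives d = 56 px.

56 px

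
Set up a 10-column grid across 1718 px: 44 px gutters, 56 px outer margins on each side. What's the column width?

Take off 112 px of margins, leaving 1606 px.
Subtracting 9 gutters of 44 leaves 1210 for 10 columns, so c = 121 px.

121 px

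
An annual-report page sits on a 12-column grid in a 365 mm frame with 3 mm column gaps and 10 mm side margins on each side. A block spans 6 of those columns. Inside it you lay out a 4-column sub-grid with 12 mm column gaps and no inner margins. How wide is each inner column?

Take off 20 mm of margins, leaving 345 mm.
12 columns + 11 column gaps: 12c + 11·3 = 345.
12c = 345 − 33 = 312, so c = 26 mm.
6 columns plus 5 column gaps: 156 + 15 = 171 mm.
Subtracting 3 column gaps of 12 leaves 135 for 4 columns, so d = 33.75 mm.

33.75 mm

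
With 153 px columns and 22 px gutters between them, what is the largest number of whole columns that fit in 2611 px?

15 columns

k columns need k·153 + (k−1)·22 = k·175 − 22.
k·175 − 22 ≤ 2611 → k ≤ 2633 / 175 ≈ 15.05, so k = 15.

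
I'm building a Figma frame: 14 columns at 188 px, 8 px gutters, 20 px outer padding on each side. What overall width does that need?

Total width: 2·20 + 14·188 + 13·8 = 2776 px.

2776 px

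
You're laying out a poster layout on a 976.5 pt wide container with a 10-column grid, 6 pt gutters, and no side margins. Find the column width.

976.5 − 9·6 = 922.5; ÷10 gives c = 92.25 pt.

92.25 pt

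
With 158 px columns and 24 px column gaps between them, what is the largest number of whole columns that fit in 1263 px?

7 columns

Each extra column adds 158 + 24 = 182 px.
(1263 + 24) / 182 = 7.07, so 7 columns fit.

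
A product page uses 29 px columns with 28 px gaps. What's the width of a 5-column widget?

Span of 5: 5·29 + 4·28 = 145 + 112 = 257 px.

257 px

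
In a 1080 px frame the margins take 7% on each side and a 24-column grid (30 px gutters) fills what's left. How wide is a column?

9.95 px

Each margin = 7% of 1080 = 75.6 px; content = 1080 − 2·75.6 = 928.8 px.
928.8 − 23·30 = 238.8; ÷24 gives c = 9.95 px.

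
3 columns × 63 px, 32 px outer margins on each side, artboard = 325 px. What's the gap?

36 px

Subtract both margins: 325 − 2·32 = 261 px.
3·63 + 2g = 261 → 2g = 72 → g = 36 px.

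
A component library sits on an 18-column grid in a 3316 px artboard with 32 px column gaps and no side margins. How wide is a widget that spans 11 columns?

Subtracting 17 column gaps of 32 leaves 2772 for 18 columns, so c = 154 px.
11 columns plus 10 column gaps: 1694 + 320 = 2014 px.

2014 px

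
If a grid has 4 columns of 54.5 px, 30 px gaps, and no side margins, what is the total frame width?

Total width: 4·54.5 + 3·30 = 308 px.

308 px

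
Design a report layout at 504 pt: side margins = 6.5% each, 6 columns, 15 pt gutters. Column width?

Each margin = 6.5% of 504 = 32.76 pt; content = 504 − 2·32.76 = 438.48 pt.
6 columns + 5 gutters: 6c + 5·15 = 438.48.
6c = 438.48 − 75 = 363.48, so c = 60.58 pt.

60.58 pt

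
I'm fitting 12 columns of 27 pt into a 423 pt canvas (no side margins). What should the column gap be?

Columns use 324 pt, leaving 99 pt across 11 column gaps = 9 pt each.

9 pt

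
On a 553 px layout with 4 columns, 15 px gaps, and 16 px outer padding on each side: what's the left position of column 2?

150 px

Take off 32 px of margins, leaving 521 px.
521 − 3·15 = 476; ÷4 gives c = 119 px.
Column 2 starts at margin + 1·(column + gutter) = 16 + 1·134 = 150 px.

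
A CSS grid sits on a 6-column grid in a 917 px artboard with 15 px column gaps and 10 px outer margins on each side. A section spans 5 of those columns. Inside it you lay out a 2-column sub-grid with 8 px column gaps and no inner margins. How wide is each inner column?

368.5 px

Subtract both margins: 917 − 2·10 = 897 px.
897 − 5·15 = 822; ÷6 gives c = 137 px.
Span of 5: 5·137 + 4·15 = 685 + 60 = 745 px.
745 − 1·8 = 737; ÷2 gives d = 368.5 px.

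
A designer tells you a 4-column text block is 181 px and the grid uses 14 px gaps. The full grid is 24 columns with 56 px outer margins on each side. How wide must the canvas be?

1268 px

4 columns + 3 gaps: 4c + 3·14 = 181.
4c = 181 − 42 = 139, so c = 34.75 px.
Canvas = 2·56 + 24·34.75 + 23·14 = 112 + 834 + 322 = 1268 px.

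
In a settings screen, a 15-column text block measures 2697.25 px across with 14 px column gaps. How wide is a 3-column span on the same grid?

528.25 px

15c + 14·14 = 2697.25 → 15c = 2501.25 → c = 166.75 px.
3 columns plus 2 column gaps: 500.25 + 28 = 528.25 px.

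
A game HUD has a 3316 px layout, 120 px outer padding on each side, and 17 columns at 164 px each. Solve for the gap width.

18 px

Take off 240 px of margins, leaving 3076 px.
Columns use 2788 px, leaving 288 px across 16 gaps = 18 px each.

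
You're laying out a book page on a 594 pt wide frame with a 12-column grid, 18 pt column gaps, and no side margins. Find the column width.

594 − 11·18 = 396; ÷12 gives c = 33 pt.

33 pt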